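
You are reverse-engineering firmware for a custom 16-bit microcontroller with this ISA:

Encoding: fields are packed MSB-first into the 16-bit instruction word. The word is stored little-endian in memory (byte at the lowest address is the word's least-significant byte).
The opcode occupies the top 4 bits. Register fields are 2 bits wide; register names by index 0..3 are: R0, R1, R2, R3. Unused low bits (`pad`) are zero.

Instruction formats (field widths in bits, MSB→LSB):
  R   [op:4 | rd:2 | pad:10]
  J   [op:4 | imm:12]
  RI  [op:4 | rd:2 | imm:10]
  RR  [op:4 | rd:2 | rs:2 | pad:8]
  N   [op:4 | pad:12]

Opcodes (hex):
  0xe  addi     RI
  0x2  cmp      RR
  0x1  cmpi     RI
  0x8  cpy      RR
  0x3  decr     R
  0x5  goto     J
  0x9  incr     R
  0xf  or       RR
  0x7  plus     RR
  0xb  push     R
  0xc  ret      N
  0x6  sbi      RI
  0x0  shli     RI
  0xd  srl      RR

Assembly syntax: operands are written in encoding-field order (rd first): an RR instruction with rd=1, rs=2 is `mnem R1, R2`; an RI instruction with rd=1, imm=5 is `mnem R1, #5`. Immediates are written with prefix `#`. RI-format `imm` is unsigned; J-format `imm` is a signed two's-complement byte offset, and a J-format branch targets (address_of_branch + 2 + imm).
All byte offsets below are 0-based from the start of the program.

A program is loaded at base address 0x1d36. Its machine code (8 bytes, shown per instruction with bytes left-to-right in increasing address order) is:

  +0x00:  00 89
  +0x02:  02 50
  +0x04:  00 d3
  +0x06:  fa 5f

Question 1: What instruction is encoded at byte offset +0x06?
goto #-6

@+06  little-endian(fa 5f) = 0x5ffa
  op=0x5ffa>>12=0x5 ⇒ goto (J)
  [11:0] imm=4090 (s12→-6) = #-6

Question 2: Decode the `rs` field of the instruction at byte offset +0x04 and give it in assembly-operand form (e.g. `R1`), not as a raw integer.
R3

[04] 00 d3 → 0xd300
  top 4b → 0xd → srl [RR]
  rd@[11:10]=0x0 ⇒ R0
  rs@[9:8]=0x3 ⇒ R3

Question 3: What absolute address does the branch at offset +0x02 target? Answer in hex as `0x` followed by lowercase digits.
0x1d3c

+0x02: 02 50 ⇒ word 0x5002 (little)
  op=0x5002>>12=0x5 ⇒ goto (J)
  imm: (w>>0)&0xfff=0x2 → #2
  target = base 0x1d36 + off 0x02 + 2 + imm 2 = 0x1d3c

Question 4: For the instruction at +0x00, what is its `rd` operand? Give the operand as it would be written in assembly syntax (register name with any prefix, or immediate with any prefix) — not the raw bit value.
@+00  little-endian(00 89) = 0x8900
  op=0x8900>>12=0x8 ⇒ cpy (RR)
  rd@[11:10]=0x2 ⇒ R2
  rs@[9:8]=0x1 ⇒ R1

R2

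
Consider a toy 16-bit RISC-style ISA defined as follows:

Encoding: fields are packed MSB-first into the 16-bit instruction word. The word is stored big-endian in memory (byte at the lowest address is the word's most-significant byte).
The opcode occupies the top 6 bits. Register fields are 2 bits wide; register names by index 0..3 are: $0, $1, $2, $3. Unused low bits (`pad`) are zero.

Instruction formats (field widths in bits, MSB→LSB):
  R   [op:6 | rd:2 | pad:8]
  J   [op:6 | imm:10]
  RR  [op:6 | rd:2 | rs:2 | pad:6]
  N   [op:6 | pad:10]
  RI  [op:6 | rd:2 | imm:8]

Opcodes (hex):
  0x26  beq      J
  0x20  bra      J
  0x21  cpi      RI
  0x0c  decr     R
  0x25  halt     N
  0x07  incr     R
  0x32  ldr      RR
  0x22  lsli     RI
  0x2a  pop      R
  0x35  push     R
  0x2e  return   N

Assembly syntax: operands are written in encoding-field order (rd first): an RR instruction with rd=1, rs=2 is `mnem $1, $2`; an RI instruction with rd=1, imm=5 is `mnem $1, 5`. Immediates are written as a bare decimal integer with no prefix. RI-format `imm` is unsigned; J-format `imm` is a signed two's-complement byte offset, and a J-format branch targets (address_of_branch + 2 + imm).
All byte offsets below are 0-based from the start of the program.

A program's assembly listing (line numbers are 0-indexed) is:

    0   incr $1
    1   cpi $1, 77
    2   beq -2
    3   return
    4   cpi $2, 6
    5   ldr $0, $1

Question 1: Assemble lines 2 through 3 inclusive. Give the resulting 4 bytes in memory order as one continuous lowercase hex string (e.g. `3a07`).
9bfeb800

2. beq fields op=0x26:6|imm=-2:10 → word 9bfeh → 9b fe
3. return fields op=0x2e:6|pad=0:10 → word b800h → b8 00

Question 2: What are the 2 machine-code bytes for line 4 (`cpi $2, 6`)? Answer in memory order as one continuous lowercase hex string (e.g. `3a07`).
8606

line 4 (cpi): pack op=0x21:6|rd=2:2|imm=6:8 = 0x8606; big→ 86 06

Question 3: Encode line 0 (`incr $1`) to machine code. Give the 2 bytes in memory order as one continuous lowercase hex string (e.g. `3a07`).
line 0 (incr): pack op=0x7:6|rd=1:2|pad=0:8 = 0x1d00; big→ 1d 00

1d00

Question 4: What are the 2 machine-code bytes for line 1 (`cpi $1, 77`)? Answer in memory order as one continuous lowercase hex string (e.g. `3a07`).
854d

L1: cpi op=0x21:6|rd=1:2|imm=77:8 ⇒ 0x854d ⇒ big 85 4d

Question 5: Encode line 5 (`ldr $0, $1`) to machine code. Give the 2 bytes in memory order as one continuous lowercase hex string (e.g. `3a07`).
c840

5. ldr fields op=0x32:6|rd=0:2|rs=1:2|pad=0:6 → word c840h → c8 40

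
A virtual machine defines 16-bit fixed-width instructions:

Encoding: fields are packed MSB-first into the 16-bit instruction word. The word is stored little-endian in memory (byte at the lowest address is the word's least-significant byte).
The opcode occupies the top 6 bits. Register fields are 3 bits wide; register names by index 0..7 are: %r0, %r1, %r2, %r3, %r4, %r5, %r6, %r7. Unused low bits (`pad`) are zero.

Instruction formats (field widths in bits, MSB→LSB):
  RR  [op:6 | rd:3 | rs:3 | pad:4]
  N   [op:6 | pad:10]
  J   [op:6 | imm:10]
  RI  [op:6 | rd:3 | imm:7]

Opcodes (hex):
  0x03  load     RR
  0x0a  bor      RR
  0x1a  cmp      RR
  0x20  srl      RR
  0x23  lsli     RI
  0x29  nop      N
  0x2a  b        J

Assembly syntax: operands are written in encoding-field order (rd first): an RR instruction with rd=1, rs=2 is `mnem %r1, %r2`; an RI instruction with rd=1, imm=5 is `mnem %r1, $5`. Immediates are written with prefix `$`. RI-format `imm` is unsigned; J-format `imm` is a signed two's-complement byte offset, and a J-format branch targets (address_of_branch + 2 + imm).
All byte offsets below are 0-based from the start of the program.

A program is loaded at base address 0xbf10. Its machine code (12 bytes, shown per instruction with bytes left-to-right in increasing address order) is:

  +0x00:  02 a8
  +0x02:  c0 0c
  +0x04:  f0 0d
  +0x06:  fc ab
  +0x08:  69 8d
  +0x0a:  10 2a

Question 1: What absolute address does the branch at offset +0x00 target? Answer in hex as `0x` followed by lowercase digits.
[00] 02 a8 → 0xa802
  opcode bits[15:10]=0x2a: b/J
  imm@[9:0]=0x2 ⇒ $2
  target = base 0xbf10 + off 0x00 + 2 + imm 2 = 0xbf14

0xbf14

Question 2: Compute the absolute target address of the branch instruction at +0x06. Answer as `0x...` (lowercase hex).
0xbf14

off 0x06: read fc ab as little → 0xabfc
  top 6b → 0x2a → b [J]
  imm@[9:0]=0x3fc (s10→-4) ⇒ $-4
  target = base 0xbf10 + off 0x06 + 2 + imm -4 = 0xbf14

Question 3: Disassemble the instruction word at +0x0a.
bor %r4, %r1

@+0a  little-endian(10 2a) = 0x2a10
  op=0x2a10>>10=0xa ⇒ bor (RR)
  rd: (w>>7)&0x7=0x4 → %r4
  rs: (w>>4)&0x7=0x1 → %r1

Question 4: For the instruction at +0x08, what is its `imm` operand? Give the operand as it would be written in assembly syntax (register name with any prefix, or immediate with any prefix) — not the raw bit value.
+0x08: 69 8d ⇒ word 0x8d69 (little)
  op=0x8d69>>10=0x23 ⇒ lsli (RI)
  rd@[9:7]=0x2 ⇒ %r2
  imm@[6:0]=0x69 ⇒ $105

$105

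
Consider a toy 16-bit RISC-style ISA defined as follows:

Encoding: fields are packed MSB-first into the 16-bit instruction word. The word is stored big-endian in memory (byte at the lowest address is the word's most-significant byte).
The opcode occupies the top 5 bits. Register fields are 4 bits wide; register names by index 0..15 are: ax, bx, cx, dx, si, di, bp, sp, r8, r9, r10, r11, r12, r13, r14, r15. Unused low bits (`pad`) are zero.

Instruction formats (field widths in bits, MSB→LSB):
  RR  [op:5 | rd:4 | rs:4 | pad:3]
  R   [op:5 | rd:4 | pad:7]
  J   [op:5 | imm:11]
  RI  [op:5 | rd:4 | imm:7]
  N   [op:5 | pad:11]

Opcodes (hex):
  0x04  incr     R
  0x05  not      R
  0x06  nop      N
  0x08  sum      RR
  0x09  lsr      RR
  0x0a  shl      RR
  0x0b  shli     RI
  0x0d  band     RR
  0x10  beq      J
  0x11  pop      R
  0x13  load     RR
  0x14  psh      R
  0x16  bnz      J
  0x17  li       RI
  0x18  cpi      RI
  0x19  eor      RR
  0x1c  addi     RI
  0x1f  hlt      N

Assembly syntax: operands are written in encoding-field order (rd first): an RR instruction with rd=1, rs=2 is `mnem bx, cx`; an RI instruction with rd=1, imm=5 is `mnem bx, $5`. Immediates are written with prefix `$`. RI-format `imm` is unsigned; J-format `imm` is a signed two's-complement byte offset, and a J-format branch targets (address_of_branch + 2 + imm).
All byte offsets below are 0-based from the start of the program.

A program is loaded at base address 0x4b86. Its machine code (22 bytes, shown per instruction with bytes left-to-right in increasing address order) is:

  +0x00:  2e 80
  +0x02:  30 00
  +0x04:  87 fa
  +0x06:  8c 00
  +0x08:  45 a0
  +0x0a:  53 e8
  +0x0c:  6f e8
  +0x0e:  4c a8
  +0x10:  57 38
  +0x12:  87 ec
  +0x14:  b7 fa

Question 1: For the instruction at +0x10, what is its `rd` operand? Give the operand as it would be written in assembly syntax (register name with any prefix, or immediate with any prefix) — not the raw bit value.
off 0x10: read 57 38 as big → 0x5738
  opcode bits[15:11]=0xa: shl/RR
  rd: (w>>7)&0xf=0xe → r14
  rs: (w>>3)&0xf=0x7 → sp

r14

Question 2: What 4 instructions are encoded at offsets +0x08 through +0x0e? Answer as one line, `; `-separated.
sum r11, si; shl sp, r13; band r15, r13; lsr r9, di

[08] 45 a0 → 0x45a0
  op=0x45a0>>11=0x8 ⇒ sum (RR)
  rd: (w>>7)&0xf=0xb → r11
  rs: (w>>3)&0xf=0x4 → si
[0a] 53 e8 → 0x53e8
  op=0x53e8>>11=0xa ⇒ shl (RR)
  rd: (w>>7)&0xf=0x7 → sp
  rs: (w>>3)&0xf=0xd → r13
[0c] 6f e8 → 0x6fe8
  op=0x6fe8>>11=0xd ⇒ band (RR)
  rd: (w>>7)&0xf=0xf → r15
  rs: (w>>3)&0xf=0xd → r13
[0e] 4c a8 → 0x4ca8
  op=0x4ca8>>11=0x9 ⇒ lsr (RR)
  rd: (w>>7)&0xf=0x9 → r9
  rs: (w>>3)&0xf=0x5 → di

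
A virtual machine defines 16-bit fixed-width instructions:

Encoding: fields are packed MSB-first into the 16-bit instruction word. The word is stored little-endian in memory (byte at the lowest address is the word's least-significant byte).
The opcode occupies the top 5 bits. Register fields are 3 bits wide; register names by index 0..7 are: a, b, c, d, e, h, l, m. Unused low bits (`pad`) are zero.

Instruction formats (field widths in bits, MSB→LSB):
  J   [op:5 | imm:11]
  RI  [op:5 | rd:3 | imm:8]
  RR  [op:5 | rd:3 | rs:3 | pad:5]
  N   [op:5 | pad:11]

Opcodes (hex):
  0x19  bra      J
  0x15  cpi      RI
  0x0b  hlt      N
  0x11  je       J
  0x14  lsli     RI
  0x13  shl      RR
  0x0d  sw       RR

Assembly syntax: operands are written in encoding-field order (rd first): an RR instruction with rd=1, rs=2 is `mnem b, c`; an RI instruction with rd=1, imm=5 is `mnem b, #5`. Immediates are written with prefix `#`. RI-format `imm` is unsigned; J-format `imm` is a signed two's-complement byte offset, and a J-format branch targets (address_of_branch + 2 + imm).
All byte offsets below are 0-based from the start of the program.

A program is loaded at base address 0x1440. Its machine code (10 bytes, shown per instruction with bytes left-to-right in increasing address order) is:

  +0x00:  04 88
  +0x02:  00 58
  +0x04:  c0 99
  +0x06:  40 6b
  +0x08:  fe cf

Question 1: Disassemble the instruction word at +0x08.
bra #-2

@+08  little-endian(fe cf) = 0xcffe
  op=0xcffe>>11=0x19 ⇒ bra (J)
  [10:0] imm=2046 (s11→-2) = #-2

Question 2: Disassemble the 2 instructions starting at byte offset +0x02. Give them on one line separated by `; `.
hlt; shl b, l

[02] 00 58 → 0x5800
  op=0x5800>>11=0xb ⇒ hlt (N)
[04] c0 99 → 0x99c0
  op=0x99c0>>11=0x13 ⇒ shl (RR)
  rd@[10:8]=0x1 ⇒ b
  rs@[7:5]=0x6 ⇒ l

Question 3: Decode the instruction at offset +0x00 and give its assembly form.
je #4

[00] 04 88 → 0x8804
  opcode bits[15:11]=0x11: je/J
  imm@[10:0]=0x4 ⇒ #4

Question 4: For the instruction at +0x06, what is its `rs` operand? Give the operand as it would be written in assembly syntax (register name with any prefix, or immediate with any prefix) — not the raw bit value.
@+06  little-endian(40 6b) = 0x6b40
  top 5b → 0xd → sw [RR]
  rd: (w>>8)&0x7=0x3 → d
  rs: (w>>5)&0x7=0x2 → c

c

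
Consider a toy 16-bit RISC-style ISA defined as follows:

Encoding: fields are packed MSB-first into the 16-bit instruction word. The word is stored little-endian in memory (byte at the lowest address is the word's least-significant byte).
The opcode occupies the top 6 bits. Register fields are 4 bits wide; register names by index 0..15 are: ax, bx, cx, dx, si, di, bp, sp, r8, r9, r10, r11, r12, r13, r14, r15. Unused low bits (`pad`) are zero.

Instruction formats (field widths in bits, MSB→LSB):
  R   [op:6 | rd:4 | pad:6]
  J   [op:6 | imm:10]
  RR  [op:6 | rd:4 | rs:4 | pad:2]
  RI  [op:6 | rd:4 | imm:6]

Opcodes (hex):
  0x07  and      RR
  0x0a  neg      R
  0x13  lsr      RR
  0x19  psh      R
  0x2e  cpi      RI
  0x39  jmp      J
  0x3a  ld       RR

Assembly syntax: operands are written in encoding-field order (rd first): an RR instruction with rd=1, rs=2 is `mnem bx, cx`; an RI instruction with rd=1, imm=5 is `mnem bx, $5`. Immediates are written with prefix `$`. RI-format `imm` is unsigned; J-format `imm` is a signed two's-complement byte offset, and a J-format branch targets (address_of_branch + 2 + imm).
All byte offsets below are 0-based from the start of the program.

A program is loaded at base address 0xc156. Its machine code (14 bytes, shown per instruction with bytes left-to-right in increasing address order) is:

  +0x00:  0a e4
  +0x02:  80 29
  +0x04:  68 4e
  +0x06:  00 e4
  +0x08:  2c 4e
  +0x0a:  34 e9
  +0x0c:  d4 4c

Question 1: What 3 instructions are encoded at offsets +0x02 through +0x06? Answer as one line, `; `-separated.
neg bp; lsr r9, r10; jmp $0

off 0x02: read 80 29 as little → 0x2980
  opcode bits[15:10]=0xa: neg/R
  [9:6] rd=6 = bp
off 0x04: read 68 4e as little → 0x4e68
  opcode bits[15:10]=0x13: lsr/RR
  [9:6] rd=9 = r9
  [5:2] rs=10 = r10
off 0x06: read 00 e4 as little → 0xe400
  opcode bits[15:10]=0x39: jmp/J
  [9:0] imm=0 = $0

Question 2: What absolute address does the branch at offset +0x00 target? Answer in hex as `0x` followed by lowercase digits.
0xc162

off 0x00: read 0a e4 as little → 0xe40a
  op=0xe40a>>10=0x39 ⇒ jmp (J)
  imm: (w>>0)&0x3ff=0xa → $10
  target = base 0xc156 + off 0x00 + 2 + imm 10 = 0xc162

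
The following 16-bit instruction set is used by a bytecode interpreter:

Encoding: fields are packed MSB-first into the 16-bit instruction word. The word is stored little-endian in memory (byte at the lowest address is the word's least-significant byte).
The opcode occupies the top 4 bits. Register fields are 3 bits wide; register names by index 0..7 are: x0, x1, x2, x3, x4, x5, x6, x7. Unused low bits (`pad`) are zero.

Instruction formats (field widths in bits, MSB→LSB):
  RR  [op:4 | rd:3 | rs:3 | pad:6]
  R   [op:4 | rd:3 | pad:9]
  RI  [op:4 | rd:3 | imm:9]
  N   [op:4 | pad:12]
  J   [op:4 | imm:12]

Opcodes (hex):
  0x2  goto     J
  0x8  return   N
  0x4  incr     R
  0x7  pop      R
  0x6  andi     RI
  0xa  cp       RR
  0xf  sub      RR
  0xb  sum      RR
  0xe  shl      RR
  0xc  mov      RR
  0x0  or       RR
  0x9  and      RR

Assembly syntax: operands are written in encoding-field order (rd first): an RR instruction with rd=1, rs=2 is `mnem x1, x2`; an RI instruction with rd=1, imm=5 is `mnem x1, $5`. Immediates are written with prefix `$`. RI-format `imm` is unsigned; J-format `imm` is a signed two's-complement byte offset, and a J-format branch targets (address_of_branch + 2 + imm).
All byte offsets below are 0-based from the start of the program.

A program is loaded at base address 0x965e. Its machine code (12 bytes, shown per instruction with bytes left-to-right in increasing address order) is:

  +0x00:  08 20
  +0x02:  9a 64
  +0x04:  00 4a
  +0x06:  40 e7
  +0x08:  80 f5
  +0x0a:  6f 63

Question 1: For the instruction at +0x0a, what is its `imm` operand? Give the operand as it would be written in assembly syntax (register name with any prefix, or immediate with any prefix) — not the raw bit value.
$367

@+0a  little-endian(6f 63) = 0x636f
  op=0x636f>>12=0x6 ⇒ andi (RI)
  rd: (w>>9)&0x7=0x1 → x1
  imm: (w>>0)&0x1ff=0x16f → $367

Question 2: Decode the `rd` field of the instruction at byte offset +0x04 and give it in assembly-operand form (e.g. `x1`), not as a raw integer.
off 0x04: read 00 4a as little → 0x4a00
  op=0x4a00>>12=0x4 ⇒ incr (R)
  rd@[11:9]=0x5 ⇒ x5

x5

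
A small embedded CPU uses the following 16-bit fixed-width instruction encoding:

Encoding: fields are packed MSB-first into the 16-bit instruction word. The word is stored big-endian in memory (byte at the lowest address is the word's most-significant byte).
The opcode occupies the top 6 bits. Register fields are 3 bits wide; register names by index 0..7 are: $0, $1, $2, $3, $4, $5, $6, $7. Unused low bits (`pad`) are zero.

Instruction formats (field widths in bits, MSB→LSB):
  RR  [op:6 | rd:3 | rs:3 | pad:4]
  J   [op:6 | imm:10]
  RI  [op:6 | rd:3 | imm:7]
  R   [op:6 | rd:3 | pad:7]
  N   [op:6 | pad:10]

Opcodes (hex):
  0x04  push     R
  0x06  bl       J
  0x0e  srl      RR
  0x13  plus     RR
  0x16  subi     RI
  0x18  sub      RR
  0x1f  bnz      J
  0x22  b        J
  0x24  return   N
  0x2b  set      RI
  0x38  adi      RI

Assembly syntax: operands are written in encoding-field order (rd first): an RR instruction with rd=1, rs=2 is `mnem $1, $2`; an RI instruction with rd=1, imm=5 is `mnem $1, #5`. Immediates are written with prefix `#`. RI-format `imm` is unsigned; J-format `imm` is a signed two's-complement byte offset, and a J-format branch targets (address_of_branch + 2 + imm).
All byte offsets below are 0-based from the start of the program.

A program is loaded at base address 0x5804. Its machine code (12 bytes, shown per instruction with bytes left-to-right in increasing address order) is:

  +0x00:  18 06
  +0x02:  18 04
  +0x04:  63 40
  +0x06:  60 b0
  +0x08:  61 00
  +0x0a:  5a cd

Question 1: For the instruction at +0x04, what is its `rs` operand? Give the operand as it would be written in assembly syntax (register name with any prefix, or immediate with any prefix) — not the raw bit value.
$4

[04] 63 40 → 0x6340
  top 6b → 0x18 → sub [RR]
  rd@[9:7]=0x6 ⇒ $6
  rs@[6:4]=0x4 ⇒ $4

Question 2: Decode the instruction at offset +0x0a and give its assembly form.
[0a] 5a cd → 0x5acd
  top 6b → 0x16 → subi [RI]
  rd@[9:7]=0x5 ⇒ $5
  imm@[6:0]=0x4d ⇒ #77

subi $5, #77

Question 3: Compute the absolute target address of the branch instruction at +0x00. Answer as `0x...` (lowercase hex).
0x580c

+0x00: 18 06 ⇒ word 0x1806 (big)
  opcode bits[15:10]=0x6: bl/J
  imm@[9:0]=0x6 ⇒ #6
  target = base 0x5804 + off 0x00 + 2 + imm 6 = 0x580c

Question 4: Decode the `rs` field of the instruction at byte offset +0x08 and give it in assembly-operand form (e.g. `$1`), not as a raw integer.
$0

[08] 61 00 → 0x6100
  opcode bits[15:10]=0x18: sub/RR
  rd@[9:7]=0x2 ⇒ $2
  rs@[6:4]=0x0 ⇒ $0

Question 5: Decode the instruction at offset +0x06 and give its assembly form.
sub $1, $3

[06] 60 b0 → 0x60b0
  op=0x60b0>>10=0x18 ⇒ sub (RR)
  rd@[9:7]=0x1 ⇒ $1
  rs@[6:4]=0x3 ⇒ $3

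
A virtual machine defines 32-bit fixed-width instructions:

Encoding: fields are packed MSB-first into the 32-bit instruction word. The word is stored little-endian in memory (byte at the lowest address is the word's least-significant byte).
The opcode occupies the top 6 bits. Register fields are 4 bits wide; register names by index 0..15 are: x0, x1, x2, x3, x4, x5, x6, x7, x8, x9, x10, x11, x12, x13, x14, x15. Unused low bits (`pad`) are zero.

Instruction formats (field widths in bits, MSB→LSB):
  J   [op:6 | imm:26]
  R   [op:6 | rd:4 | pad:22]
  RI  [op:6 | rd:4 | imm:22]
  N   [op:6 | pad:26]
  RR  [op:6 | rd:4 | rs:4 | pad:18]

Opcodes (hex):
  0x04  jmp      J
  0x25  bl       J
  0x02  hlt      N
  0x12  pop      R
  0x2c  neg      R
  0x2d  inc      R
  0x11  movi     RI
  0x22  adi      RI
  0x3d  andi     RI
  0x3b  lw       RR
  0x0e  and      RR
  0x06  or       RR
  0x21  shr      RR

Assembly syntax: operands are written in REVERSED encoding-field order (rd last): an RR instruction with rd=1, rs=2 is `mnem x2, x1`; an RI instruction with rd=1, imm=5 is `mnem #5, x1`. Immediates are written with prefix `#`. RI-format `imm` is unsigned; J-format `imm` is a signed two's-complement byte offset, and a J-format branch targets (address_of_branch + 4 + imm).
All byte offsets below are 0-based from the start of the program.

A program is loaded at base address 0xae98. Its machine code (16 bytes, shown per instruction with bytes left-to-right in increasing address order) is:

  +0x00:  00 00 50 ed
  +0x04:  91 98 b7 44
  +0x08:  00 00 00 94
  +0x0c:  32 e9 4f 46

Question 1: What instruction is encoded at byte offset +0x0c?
movi #1042738, x9

+0x0c: 32 e9 4f 46 ⇒ word 0x464fe932 (little)
  opcode bits[31:26]=0x11: movi/RI
  rd: (w>>22)&0xf=0x9 → x9
  imm: (w>>0)&0x3fffff=0xfe932 → #1042738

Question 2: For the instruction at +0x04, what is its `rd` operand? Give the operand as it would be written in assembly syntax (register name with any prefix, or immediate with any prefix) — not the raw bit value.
x2

off 0x04: read 91 98 b7 44 as little → 0x44b79891
  opcode bits[31:26]=0x11: movi/RI
  [25:22] rd=2 = x2
  [21:0] imm=3643537 = #3643537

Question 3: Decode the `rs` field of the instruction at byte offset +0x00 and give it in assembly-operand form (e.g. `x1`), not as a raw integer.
x4

off 0x00: read 00 00 50 ed as little → 0xed500000
  top 6b → 0x3b → lw [RR]
  rd@[25:22]=0x5 ⇒ x5
  rs@[21:18]=0x4 ⇒ x4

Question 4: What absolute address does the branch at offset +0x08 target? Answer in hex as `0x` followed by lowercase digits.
0xaea4

[08] 00 00 00 94 → 0x94000000
  opcode bits[31:26]=0x25: bl/J
  imm: (w>>0)&0x3ffffff=0x0 → #0
  target = base 0xae98 + off 0x08 + 4 + imm 0 = 0xaea4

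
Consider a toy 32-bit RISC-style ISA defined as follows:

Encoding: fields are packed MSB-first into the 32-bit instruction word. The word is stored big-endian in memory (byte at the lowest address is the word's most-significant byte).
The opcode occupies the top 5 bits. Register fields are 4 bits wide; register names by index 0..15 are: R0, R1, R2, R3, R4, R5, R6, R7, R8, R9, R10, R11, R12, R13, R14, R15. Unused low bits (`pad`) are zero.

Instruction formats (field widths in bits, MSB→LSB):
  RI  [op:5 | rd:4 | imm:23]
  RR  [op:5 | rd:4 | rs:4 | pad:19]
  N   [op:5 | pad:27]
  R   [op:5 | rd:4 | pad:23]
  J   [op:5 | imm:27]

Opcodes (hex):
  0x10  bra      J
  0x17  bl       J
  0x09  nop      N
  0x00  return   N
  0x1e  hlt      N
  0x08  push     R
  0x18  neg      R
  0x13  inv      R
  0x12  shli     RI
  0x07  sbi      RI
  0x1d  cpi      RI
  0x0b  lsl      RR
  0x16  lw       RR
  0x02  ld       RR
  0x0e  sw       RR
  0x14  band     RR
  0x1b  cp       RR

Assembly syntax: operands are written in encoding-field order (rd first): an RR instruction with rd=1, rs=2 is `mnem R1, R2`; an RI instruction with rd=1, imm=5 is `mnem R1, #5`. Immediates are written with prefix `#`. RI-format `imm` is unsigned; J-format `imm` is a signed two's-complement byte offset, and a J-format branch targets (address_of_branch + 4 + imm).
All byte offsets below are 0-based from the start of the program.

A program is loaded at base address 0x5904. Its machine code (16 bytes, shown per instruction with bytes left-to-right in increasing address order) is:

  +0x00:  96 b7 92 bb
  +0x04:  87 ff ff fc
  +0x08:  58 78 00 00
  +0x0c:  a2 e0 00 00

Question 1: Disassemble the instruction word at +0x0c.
band R5, R12

+0x0c: a2 e0 00 00 ⇒ word 0xa2e00000 (big)
  top 5b → 0x14 → band [RR]
  rd: (w>>23)&0xf=0x5 → R5
  rs: (w>>19)&0xf=0xc → R12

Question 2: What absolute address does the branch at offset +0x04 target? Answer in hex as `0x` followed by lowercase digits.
+0x04: 87 ff ff fc ⇒ word 0x87fffffc (big)
  top 5b → 0x10 → bra [J]
  imm@[26:0]=0x7fffffc (s27→-4) ⇒ #-4
  target = base 0x5904 + off 0x04 + 4 + imm -4 = 0x5908

0x5908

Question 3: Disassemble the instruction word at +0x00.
shli R13, #3642043

[00] 96 b7 92 bb → 0x96b792bb
  top 5b → 0x12 → shli [RI]
  rd: (w>>23)&0xf=0xd → R13
  imm: (w>>0)&0x7fffff=0x3792bb → #3642043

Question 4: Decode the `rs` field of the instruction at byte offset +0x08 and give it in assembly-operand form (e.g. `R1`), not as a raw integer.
+0x08: 58 78 00 00 ⇒ word 0x58780000 (big)
  top 5b → 0xb → lsl [RR]
  rd@[26:23]=0x0 ⇒ R0
  rs@[22:19]=0xf ⇒ R15

R15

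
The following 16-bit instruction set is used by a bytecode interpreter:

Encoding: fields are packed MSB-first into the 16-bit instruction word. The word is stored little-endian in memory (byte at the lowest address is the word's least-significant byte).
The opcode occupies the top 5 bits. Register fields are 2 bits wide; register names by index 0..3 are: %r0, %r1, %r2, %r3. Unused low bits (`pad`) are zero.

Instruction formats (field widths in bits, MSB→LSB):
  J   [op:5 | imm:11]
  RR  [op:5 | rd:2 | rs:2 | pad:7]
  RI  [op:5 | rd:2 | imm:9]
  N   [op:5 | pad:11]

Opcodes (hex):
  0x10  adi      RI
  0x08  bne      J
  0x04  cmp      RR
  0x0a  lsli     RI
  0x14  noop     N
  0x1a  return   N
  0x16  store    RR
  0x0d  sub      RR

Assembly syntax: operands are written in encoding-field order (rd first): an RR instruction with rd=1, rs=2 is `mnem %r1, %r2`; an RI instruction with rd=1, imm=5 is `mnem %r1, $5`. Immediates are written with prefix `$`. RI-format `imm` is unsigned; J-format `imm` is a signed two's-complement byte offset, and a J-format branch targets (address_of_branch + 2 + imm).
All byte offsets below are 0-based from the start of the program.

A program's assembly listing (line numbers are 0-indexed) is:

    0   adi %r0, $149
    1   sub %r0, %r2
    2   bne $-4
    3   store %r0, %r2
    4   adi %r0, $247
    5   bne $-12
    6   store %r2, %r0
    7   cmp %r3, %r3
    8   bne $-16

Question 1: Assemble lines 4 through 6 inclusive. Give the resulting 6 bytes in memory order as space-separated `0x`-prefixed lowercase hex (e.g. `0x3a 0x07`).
line 4 (adi): pack op=0x10:5|rd=0:2|imm=247:9 = 0x80f7; little→ f7 80
line 5 (bne): pack op=0x8:5|imm=-12:11 = 0x47f4; little→ f4 47
line 6 (store): pack op=0x16:5|rd=2:2|rs=0:2|pad=0:7 = 0xb400; little→ 00 b4

0xf7 0x80 0xf4 0x47 0x00 0xb4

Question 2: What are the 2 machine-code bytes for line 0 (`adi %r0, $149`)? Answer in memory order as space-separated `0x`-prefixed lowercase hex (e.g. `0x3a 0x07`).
0x95 0x80

L0: adi op=0x10:5|rd=0:2|imm=149:9 ⇒ 0x8095 ⇒ little 95 80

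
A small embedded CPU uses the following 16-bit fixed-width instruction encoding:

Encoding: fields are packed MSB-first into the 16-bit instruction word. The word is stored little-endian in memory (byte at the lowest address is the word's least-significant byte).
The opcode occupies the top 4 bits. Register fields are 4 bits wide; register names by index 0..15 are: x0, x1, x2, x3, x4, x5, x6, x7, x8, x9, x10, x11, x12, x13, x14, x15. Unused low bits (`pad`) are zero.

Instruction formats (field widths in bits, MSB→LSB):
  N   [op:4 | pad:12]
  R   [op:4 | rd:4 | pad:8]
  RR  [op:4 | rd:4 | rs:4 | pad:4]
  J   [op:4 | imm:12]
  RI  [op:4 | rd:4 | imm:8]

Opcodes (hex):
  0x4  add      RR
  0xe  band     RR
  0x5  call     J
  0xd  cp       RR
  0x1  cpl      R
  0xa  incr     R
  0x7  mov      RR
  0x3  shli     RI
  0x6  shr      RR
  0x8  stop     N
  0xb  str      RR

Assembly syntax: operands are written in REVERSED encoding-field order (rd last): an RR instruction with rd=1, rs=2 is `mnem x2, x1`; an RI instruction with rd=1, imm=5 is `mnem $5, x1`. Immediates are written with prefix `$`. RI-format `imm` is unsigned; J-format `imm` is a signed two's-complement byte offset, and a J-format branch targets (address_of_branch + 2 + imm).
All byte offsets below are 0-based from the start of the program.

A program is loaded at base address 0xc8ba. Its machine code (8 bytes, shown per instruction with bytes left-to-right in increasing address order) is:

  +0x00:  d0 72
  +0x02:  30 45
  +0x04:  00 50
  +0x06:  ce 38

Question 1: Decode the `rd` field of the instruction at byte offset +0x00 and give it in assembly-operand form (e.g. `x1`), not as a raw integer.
x2

+0x00: d0 72 ⇒ word 0x72d0 (little)
  top 4b → 0x7 → mov [RR]
  rd@[11:8]=0x2 ⇒ x2
  rs@[7:4]=0xd ⇒ x13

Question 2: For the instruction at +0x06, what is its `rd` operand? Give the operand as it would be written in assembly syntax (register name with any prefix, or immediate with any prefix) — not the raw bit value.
@+06  little-endian(ce 38) = 0x38ce
  opcode bits[15:12]=0x3: shli/RI
  [11:8] rd=8 = x8
  [7:0] imm=206 = $206

x8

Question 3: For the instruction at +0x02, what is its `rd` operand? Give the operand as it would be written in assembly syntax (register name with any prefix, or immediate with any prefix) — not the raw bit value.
x5

+0x02: 30 45 ⇒ word 0x4530 (little)
  op=0x4530>>12=0x4 ⇒ add (RR)
  [11:8] rd=5 = x5
  [7:4] rs=3 = x3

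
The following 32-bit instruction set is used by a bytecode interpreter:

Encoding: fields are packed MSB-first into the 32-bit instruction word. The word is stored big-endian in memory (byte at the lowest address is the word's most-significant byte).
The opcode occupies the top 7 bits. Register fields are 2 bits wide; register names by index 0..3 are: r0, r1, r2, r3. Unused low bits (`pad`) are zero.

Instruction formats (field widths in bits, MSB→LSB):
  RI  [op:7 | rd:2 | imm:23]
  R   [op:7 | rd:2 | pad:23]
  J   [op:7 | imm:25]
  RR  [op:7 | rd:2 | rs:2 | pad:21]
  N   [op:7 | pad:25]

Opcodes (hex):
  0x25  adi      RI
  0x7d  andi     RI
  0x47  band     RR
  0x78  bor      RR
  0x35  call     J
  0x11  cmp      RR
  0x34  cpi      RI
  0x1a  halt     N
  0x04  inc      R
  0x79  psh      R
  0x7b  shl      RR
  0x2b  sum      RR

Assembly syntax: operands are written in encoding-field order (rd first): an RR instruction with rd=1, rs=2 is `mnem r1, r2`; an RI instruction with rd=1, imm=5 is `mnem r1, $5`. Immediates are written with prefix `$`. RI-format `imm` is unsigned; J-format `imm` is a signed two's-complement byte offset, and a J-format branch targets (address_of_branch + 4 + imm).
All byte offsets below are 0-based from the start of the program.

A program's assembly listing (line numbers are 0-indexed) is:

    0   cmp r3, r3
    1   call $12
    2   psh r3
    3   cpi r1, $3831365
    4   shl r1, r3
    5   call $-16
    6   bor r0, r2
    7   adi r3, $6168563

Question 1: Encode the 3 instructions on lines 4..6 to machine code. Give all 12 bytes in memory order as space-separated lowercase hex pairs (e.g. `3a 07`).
f6 e0 00 00 6b ff ff f0 f0 40 00 00

line 4 (shl): pack op=0x7b:7|rd=1:2|rs=3:2|pad=0:21 = 0xf6e00000; big→ f6 e0 00 00
line 5 (call): pack op=0x35:7|imm=-16:25 = 0x6bfffff0; big→ 6b ff ff f0
line 6 (bor): pack op=0x78:7|rd=0:2|rs=2:2|pad=0:21 = 0xf0400000; big→ f0 40 00 00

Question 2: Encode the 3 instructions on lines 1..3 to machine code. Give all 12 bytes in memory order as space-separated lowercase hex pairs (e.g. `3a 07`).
1. call fields op=0x35:7|imm=12:25 → word 6a00000ch → 6a 00 00 0c
2. psh fields op=0x79:7|rd=3:2|pad=0:23 → word f3800000h → f3 80 00 00
3. cpi fields op=0x34:7|rd=1:2|imm=3831365:23 → word 68ba7645h → 68 ba 76 45

6a 00 00 0c f3 80 00 00 68 ba 76 45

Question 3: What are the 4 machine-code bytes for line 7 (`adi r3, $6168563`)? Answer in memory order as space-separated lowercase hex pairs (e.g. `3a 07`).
L7: adi op=0x25:7|rd=3:2|imm=6168563:23 ⇒ 0x4bde1ff3 ⇒ big 4b de 1f f3

4b de 1f f3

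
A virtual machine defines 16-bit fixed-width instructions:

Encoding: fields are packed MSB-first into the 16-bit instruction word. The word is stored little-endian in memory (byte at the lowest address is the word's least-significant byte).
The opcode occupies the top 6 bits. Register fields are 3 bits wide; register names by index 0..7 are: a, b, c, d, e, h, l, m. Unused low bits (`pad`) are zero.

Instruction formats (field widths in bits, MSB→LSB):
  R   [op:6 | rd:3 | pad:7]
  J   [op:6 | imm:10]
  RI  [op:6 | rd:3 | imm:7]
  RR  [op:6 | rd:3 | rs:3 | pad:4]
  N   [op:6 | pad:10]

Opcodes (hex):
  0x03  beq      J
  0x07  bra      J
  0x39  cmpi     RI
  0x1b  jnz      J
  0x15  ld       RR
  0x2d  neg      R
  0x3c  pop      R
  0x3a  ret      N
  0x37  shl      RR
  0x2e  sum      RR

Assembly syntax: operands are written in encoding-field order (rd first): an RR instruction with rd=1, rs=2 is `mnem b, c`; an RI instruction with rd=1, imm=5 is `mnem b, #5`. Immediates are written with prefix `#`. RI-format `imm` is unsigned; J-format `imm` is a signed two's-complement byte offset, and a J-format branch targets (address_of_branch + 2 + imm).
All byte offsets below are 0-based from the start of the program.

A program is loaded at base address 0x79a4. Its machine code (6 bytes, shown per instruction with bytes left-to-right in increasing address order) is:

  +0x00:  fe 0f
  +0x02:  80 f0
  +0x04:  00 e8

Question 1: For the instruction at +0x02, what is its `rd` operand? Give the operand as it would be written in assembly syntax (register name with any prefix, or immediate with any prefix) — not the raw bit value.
b

+0x02: 80 f0 ⇒ word 0xf080 (little)
  top 6b → 0x3c → pop [R]
  rd@[9:7]=0x1 ⇒ b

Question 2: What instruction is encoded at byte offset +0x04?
@+04  little-endian(00 e8) = 0xe800
  top 6b → 0x3a → ret [N]

ret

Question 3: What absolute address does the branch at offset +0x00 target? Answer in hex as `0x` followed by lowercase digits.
@+00  little-endian(fe 0f) = 0x0ffe
  top 6b → 0x3 → beq [J]
  imm: (w>>0)&0x3ff=0x3fe (s10→-2) → #-2
  target = base 0x79a4 + off 0x00 + 2 + imm -2 = 0x79a4

0x79a4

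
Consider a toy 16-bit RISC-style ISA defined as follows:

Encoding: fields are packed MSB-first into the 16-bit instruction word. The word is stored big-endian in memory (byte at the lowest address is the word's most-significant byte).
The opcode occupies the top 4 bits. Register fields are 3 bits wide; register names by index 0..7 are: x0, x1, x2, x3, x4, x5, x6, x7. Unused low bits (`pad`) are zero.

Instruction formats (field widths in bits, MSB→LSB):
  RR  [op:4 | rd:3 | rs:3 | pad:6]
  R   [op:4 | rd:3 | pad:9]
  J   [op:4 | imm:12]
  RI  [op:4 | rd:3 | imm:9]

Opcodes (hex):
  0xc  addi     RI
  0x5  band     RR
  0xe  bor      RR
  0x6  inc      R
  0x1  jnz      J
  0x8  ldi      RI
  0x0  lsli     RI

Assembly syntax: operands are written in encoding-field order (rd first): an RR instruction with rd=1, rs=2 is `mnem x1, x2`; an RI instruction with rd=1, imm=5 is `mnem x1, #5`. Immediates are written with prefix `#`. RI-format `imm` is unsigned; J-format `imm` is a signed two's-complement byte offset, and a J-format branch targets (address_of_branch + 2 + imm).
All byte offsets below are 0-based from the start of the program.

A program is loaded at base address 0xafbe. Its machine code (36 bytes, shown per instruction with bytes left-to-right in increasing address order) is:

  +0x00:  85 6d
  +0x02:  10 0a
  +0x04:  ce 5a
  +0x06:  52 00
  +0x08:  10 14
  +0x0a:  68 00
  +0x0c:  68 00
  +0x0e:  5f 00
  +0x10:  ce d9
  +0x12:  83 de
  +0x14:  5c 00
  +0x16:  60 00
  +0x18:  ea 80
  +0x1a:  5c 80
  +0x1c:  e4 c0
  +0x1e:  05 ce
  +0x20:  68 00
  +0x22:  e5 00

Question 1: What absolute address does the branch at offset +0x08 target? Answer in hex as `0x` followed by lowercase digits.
off 0x08: read 10 14 as big → 0x1014
  opcode bits[15:12]=0x1: jnz/J
  imm: (w>>0)&0xfff=0x14 → #20
  target = base 0xafbe + off 0x08 + 2 + imm 20 = 0xafdc

0xafdc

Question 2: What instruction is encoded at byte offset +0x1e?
@+1e  big-endian(05 ce) = 0x05ce
  op=0x05ce>>12=0x0 ⇒ lsli (RI)
  [11:9] rd=2 = x2
  [8:0] imm=462 = #462

lsli x2, #462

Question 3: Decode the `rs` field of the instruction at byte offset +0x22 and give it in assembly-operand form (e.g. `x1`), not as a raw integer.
x4

off 0x22: read e5 00 as big → 0xe500
  top 4b → 0xe → bor [RR]
  rd@[11:9]=0x2 ⇒ x2
  rs@[8:6]=0x4 ⇒ x4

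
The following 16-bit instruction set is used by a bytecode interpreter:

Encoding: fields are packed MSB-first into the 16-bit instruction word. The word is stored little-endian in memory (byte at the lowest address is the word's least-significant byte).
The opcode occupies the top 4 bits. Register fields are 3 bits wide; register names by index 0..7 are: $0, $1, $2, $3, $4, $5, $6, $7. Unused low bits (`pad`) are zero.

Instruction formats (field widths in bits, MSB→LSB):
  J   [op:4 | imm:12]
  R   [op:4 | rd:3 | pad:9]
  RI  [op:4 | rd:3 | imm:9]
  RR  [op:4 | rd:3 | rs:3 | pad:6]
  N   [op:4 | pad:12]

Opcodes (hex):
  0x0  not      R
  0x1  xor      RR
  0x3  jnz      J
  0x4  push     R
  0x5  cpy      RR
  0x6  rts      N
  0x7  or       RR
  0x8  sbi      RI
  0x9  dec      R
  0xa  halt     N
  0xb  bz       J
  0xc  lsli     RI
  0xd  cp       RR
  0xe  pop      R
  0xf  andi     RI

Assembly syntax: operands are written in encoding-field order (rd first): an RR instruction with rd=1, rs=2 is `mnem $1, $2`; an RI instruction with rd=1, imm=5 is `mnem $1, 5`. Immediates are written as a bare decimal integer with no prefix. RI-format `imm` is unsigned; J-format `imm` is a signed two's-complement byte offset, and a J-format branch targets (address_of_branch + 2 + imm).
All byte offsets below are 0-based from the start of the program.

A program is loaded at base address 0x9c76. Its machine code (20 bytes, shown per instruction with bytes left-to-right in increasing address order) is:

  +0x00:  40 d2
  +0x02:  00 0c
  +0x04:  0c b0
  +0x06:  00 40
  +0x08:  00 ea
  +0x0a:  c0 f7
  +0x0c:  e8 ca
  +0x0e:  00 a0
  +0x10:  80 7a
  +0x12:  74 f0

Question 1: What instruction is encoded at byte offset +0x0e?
off 0x0e: read 00 a0 as little → 0xa000
  op=0xa000>>12=0xa ⇒ halt (N)

halt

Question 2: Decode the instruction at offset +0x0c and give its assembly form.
+0x0c: e8 ca ⇒ word 0xcae8 (little)
  top 4b → 0xc → lsli [RI]
  rd@[11:9]=0x5 ⇒ $5
  imm@[8:0]=0xe8 ⇒ 232

lsli $5, 232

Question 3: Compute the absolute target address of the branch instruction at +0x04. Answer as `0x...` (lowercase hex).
0x9c88

off 0x04: read 0c b0 as little → 0xb00c
  op=0xb00c>>12=0xb ⇒ bz (J)
  imm@[11:0]=0xc ⇒ 12
  target = base 0x9c76 + off 0x04 + 2 + imm 12 = 0x9c88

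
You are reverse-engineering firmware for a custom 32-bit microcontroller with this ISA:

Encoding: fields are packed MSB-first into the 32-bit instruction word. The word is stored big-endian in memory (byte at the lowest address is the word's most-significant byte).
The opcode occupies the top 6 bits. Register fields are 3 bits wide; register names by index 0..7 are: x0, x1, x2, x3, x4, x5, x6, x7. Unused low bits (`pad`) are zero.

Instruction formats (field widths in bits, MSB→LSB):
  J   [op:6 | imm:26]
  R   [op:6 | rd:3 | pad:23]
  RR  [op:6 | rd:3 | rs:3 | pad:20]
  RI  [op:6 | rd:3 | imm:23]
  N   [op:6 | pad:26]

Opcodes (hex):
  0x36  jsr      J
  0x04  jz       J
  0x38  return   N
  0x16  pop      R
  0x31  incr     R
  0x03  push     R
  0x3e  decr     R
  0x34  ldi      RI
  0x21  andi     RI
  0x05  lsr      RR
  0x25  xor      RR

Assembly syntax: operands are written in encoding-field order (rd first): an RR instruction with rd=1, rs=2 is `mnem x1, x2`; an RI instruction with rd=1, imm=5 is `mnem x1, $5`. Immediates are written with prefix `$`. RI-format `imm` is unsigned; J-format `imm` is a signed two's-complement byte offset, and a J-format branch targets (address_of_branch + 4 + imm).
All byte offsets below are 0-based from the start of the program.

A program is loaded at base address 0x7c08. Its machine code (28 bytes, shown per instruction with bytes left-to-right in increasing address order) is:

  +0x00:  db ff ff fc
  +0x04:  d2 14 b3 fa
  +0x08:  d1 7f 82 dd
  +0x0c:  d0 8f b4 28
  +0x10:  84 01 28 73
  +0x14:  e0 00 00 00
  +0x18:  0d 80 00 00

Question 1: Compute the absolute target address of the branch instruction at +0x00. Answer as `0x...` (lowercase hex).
0x7c08

[00] db ff ff fc → 0xdbfffffc
  op=0xdbfffffc>>26=0x36 ⇒ jsr (J)
  imm: (w>>0)&0x3ffffff=0x3fffffc (s26→-4) → $-4
  target = base 0x7c08 + off 0x00 + 4 + imm -4 = 0x7c08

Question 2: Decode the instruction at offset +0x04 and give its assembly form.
ldi x4, $1356794

+0x04: d2 14 b3 fa ⇒ word 0xd214b3fa (big)
  opcode bits[31:26]=0x34: ldi/RI
  [25:23] rd=4 = x4
  [22:0] imm=1356794 = $1356794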